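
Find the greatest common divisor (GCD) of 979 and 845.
1

Using the Euclidean algorithm:
979 = 1 × 845 + 134
845 = 6 × 134 + 41
134 = 3 × 41 + 11
41 = 3 × 11 + 8
11 = 1 × 8 + 3
8 = 2 × 3 + 2
3 = 1 × 2 + 1
2 = 2 × 1 + 0

GCD(979, 845) = 1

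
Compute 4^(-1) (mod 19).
4^(-1) ≡ 5 (mod 19). Verification: 4 × 5 = 20 ≡ 1 (mod 19)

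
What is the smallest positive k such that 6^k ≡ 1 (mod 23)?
Powers of 6 mod 23: 6^1≡6, 6^2≡13, 6^3≡9, 6^4≡8, 6^5≡2, 6^6≡12, 6^7≡3, 6^8≡18, 6^9≡16, 6^10≡4, 6^11≡1. Order = 11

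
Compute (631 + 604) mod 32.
19

(631 + 604) = 1235
1235 mod 32 = 19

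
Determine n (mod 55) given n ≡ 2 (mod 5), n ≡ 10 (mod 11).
32

Using the Chinese Remainder Theorem:
M = product of moduli = 55
For equation 1: M_1 = 11, 11 ≡ 1 (mod 5), inverse of 11 mod 5 is 1 (check: 1 × 1 = 1 ≡ 1 (mod 5))
For equation 2: M_2 = 5, 5 ≡ 5 (mod 11), inverse of 5 mod 11 is 9 (check: 5 × 9 = 45 ≡ 1 (mod 11))
Combine: n ≡ Σ r_i×M_i×(M_i⁻¹ mod m_i) = 2×11×1 + 10×5×9 = 22 + 450 = 472
472 mod 55 = 32
n ≡ 32 (mod 55)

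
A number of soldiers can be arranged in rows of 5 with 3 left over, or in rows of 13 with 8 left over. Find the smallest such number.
M = 5 × 13 = 65. M₁ = 13, y₁ ≡ 2 (mod 5). M₂ = 5, y₂ ≡ 8 (mod 13). x = 3×13×2 + 8×5×8 ≡ 8 (mod 65). The smallest positive such number is 8.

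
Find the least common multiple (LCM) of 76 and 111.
8436

First find GCD(76, 111) using the Euclidean algorithm:
76 = 0 × 111 + 76
111 = 1 × 76 + 35
76 = 2 × 35 + 6
35 = 5 × 6 + 5
6 = 1 × 5 + 1
5 = 5 × 1 + 0
GCD(76, 111) = 1

LCM formula: LCM(a, b) = (a × b) / GCD(a, b)
LCM(76, 111) = (76 × 111) / 1
LCM(76, 111) = 8436 / 1
LCM(76, 111) = 8436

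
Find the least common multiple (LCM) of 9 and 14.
126

First find GCD(9, 14) using the Euclidean algorithm:
9 = 0 × 14 + 9
14 = 1 × 9 + 5
9 = 1 × 5 + 4
5 = 1 × 4 + 1
4 = 4 × 1 + 0
GCD(9, 14) = 1

LCM formula: LCM(a, b) = (a × b) / GCD(a, b)
LCM(9, 14) = (9 × 14) / 1
LCM(9, 14) = 126 / 1
LCM(9, 14) = 126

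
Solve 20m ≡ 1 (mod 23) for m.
20^(-1) ≡ 15 (mod 23). Verification: 20 × 15 = 300 ≡ 1 (mod 23)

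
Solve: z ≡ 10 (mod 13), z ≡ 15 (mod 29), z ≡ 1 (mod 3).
M = 13 × 29 × 3 = 1131. M₁ = 87, y₁ ≡ 3 (mod 13). M₂ = 39, y₂ ≡ 3 (mod 29). M₃ = 377, y₃ ≡ 2 (mod 3). z = 10×87×3 + 15×39×3 + 1×377×2 ≡ 595 (mod 1131)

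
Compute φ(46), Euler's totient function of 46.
22

Prime factorization: 46 = 2 × 23
Using the formula φ(n) = n × Π(1 - 1/p) for each prime factor p:
φ(46) = 46 × (1 - 1/2) × (1 - 1/23)
φ(46) = 22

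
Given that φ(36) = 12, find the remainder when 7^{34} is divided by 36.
By Euler: 7^{12} ≡ 1 (mod 36) since gcd(7, 36) = 1. 34 = 2×12 + 10. So 7^{34} ≡ 7^{10} ≡ 25 (mod 36)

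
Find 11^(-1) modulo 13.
6

Using Extended Euclidean Algorithm:
gcd(11, 13) = 1
Bezout coefficients: 11 × 6 + 13 × -5 = 1
So 11 × 6 ≡ 1 (mod 13)
The inverse is 6 mod 13 = 6
Verification: 11 × 6 = 66 = 5 × 13 + 1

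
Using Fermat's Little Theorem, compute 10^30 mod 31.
By Fermat's Little Theorem, 10^{30} ≡ 1 (mod 31) since 31 is prime and gcd(10, 31) = 1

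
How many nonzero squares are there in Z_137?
For prime 137, there are (p-1)/2 = (137-1)/2 = 68 quadratic residues (excluding 0).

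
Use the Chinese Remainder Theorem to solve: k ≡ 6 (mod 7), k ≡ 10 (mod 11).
M = 7 × 11 = 77. M₁ = 11, y₁ ≡ 2 (mod 7). M₂ = 7, y₂ ≡ 8 (mod 11). k = 6×11×2 + 10×7×8 ≡ 76 (mod 77)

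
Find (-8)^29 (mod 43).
Using repeated squaring. (-8) ≡ 35 (mod 43). 29 = 16 + 8 + 4 + 1 (binary 11101). Repeated squaring mod 43: 35^1 ≡ 35; 35^2 ≡ 35² = 1225 ≡ 21; 35^4 ≡ 21² = 441 ≡ 11; 35^8 ≡ 11² = 121 ≡ 35; 35^16 ≡ 35² = 1225 ≡ 21. Multiply: (-8)^29 ≡ 35^16 × 35^8 × 35^4 × 35^1 ≡ 21 × 35 × 11 × 35 (mod 43): 21 × 35 = 735 ≡ 4; 4 × 11 = 44 ≡ 1; 1 × 35 = 35 ≡ 35. So (-8)^29 ≡ 35 (mod 43).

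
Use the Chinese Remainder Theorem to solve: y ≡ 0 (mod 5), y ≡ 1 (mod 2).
M = 5 × 2 = 10. M₁ = 2, y₁ ≡ 3 (mod 5). M₂ = 5, y₂ ≡ 1 (mod 2). y = 0×2×3 + 1×5×1 ≡ 5 (mod 10)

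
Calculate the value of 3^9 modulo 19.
9 = 8 + 1 (binary 1001). Repeated squaring mod 19: 3^1 ≡ 3; 3^2 ≡ 3² = 9 ≡ 9; 3^4 ≡ 9² = 81 ≡ 5; 3^8 ≡ 5² = 25 ≡ 6. Multiply: 3^9 = 3^8 × 3^1 ≡ 6 × 3 (mod 19): 6 × 3 = 18 ≡ 18. So 3^9 ≡ 18 (mod 19).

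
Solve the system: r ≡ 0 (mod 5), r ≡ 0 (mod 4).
M = 5 × 4 = 20. M₁ = 4, y₁ ≡ 4 (mod 5). M₂ = 5, y₂ ≡ 1 (mod 4). r = 0×4×4 + 0×5×1 ≡ 0 (mod 20)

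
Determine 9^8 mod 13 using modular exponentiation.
8 = 8 (binary 1000). Repeated squaring mod 13: 9^1 ≡ 9; 9^2 ≡ 9² = 81 ≡ 3; 9^4 ≡ 3² = 9 ≡ 9; 9^8 ≡ 9² = 81 ≡ 3. So 9^8 ≡ 3 (mod 13).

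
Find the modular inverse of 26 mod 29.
26^(-1) ≡ 19 (mod 29). Verification: 26 × 19 = 494 ≡ 1 (mod 29)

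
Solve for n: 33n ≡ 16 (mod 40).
32

Since gcd(33, 40) = 1 divides 16, a solution exists.
Multiply both sides by the inverse of 33 mod 40:
  33^(-1) mod 40 = 17
  x ≡ 17 × 16 ≡ 272 ≡ 32 (mod 40)
Verification: 33 × 32 = 1056 = 26 × 40 + 16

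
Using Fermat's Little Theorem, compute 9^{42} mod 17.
13

By Fermat's Little Theorem, a^(p-1) ≡ 1 (mod p) for prime p and gcd(a, p) = 1
Here p = 17, so 9^16 ≡ 1 (mod 17)
We can reduce the exponent: 42 mod 16 = 10
So 9^42 ≡ 9^10 (mod 17)
Computing: 9^10 mod 17 = 13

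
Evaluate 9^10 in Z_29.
10 = 8 + 2 (binary 1010). Repeated squaring mod 29: 9^1 ≡ 9; 9^2 ≡ 9² = 81 ≡ 23; 9^4 ≡ 23² = 529 ≡ 7; 9^8 ≡ 7² = 49 ≡ 20. Multiply: 9^10 = 9^8 × 9^2 ≡ 20 × 23 (mod 29): 20 × 23 = 460 ≡ 25. So 9^10 ≡ 25 (mod 29).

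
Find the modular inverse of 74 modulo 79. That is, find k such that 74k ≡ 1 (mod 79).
63

Using Extended Euclidean Algorithm:
gcd(74, 79) = 1
Bezout coefficients: 74 × -16 + 79 × 15 = 1
So 74 × -16 ≡ 1 (mod 79)
The inverse is -16 mod 79 = 63
Verification: 74 × 63 = 4662 = 59 × 79 + 1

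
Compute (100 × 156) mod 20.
0

(100 × 156) = 15600
15600 mod 20 = 0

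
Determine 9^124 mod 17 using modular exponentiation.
Using Fermat: 9^{16} ≡ 1 (mod 17). 124 ≡ 12 (mod 16). So 9^{124} ≡ 9^{12} ≡ 16 (mod 17)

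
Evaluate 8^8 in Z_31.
8 = 8 (binary 1000). Repeated squaring mod 31: 8^1 ≡ 8; 8^2 ≡ 8² = 64 ≡ 2; 8^4 ≡ 2² = 4 ≡ 4; 8^8 ≡ 4² = 16 ≡ 16. So 8^8 ≡ 16 (mod 31).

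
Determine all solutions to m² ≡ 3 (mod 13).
The square roots of 3 mod 13 are 9 and 4. Verify: 9² = 81 ≡ 3 (mod 13)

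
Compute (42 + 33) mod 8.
3

(42 + 33) = 75
75 mod 8 = 3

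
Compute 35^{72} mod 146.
1

Using successive squaring:
Binary expansion of 72: 1001000
Powers of 35 mod 146 (each is the square of the previous):
  35^1 ≡ 35 (mod 146)
  35^2 ≡ 35² = 1225 ≡ 57 (mod 146)
  35^4 ≡ 57² = 3249 ≡ 37 (mod 146)
  35^8 ≡ 37² = 1369 ≡ 55 (mod 146)
  35^16 ≡ 55² = 3025 ≡ 105 (mod 146)
  35^32 ≡ 105² = 11025 ≡ 75 (mod 146)
  35^64 ≡ 75² = 5625 ≡ 77 (mod 146)
72 = 64 + 8, so 35^72 = 35^64 × 35^8 ≡ 77 × 55 (mod 146)
Multiplying step by step:
  77 × 55 = 4235 ≡ 1 (mod 146)
Result: 35^72 ≡ 1 (mod 146)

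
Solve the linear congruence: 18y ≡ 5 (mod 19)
14

Since gcd(18, 19) = 1 divides 5, a solution exists.
Multiply both sides by the inverse of 18 mod 19:
  18^(-1) mod 19 = 18
  x ≡ 18 × 5 ≡ 90 ≡ 14 (mod 19)
Verification: 18 × 14 = 252 = 13 × 19 + 5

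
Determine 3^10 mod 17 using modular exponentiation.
10 = 8 + 2 (binary 1010). Repeated squaring mod 17: 3^1 ≡ 3; 3^2 ≡ 3² = 9 ≡ 9; 3^4 ≡ 9² = 81 ≡ 13; 3^8 ≡ 13² = 169 ≡ 16. Multiply: 3^10 = 3^8 × 3^2 ≡ 16 × 9 (mod 17): 16 × 9 = 144 ≡ 8. So 3^10 ≡ 8 (mod 17).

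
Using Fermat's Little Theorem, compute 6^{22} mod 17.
8

By Fermat's Little Theorem, a^(p-1) ≡ 1 (mod p) for prime p and gcd(a, p) = 1
Here p = 17, so 6^16 ≡ 1 (mod 17)
We can reduce the exponent: 22 mod 16 = 6
So 6^22 ≡ 6^6 (mod 17)
Computing: 6^6 mod 17 = 8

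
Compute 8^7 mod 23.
7 = 4 + 2 + 1 (binary 111). Repeated squaring mod 23: 8^1 ≡ 8; 8^2 ≡ 8² = 64 ≡ 18; 8^4 ≡ 18² = 324 ≡ 2. Multiply: 8^7 = 8^4 × 8^2 × 8^1 ≡ 2 × 18 × 8 (mod 23): 2 × 18 = 36 ≡ 13; 13 × 8 = 104 ≡ 12. So 8^7 ≡ 12 (mod 23).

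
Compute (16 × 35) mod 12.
8

(16 × 35) = 560
560 mod 12 = 8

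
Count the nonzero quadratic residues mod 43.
For prime 43, there are (p-1)/2 = (43-1)/2 = 21 quadratic residues (excluding 0).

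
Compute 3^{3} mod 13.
1

Using successive squaring:
Binary expansion of 3: 11
Powers of 3 mod 13 (each is the square of the previous):
  3^1 ≡ 3 (mod 13)
  3^2 ≡ 3² = 9 ≡ 9 (mod 13)
3 = 2 + 1, so 3^3 = 3^2 × 3^1 ≡ 9 × 3 (mod 13)
Multiplying step by step:
  9 × 3 = 27 ≡ 1 (mod 13)
Result: 3^3 ≡ 1 (mod 13)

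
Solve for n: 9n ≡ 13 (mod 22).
21

Since gcd(9, 22) = 1 divides 13, a solution exists.
Multiply both sides by the inverse of 9 mod 22:
  9^(-1) mod 22 = 5
  x ≡ 5 × 13 ≡ 65 ≡ 21 (mod 22)
Verification: 9 × 21 = 189 = 8 × 22 + 13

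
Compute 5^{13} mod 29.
6

Using successive squaring:
Binary expansion of 13: 1101
Powers of 5 mod 29 (each is the square of the previous):
  5^1 ≡ 5 (mod 29)
  5^2 ≡ 5² = 25 ≡ 25 (mod 29)
  5^4 ≡ 25² = 625 ≡ 16 (mod 29)
  5^8 ≡ 16² = 256 ≡ 24 (mod 29)
13 = 8 + 4 + 1, so 5^13 = 5^8 × 5^4 × 5^1 ≡ 24 × 16 × 5 (mod 29)
Multiplying step by step:
  24 × 16 = 384 ≡ 7 (mod 29)
  7 × 5 = 35 ≡ 6 (mod 29)
Result: 5^13 ≡ 6 (mod 29)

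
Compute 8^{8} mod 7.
1

Using successive squaring:
Binary expansion of 8: 1000
Powers of 8 mod 7 (each is the square of the previous):
  8^1 ≡ 1 (mod 7)
  8^2 ≡ 1² = 1 ≡ 1 (mod 7)
  8^4 ≡ 1² = 1 ≡ 1 (mod 7)
  8^8 ≡ 1² = 1 ≡ 1 (mod 7)
8 is a power of 2, so 8^8 is the last square: ≡ 1 (mod 7)
Result: 8^8 ≡ 1 (mod 7)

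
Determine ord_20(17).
Powers of 17 mod 20: 17^1≡17, 17^2≡9, 17^3≡13, 17^4≡1. Order = 4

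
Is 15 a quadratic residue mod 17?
By Euler's criterion: 15^{8} ≡ 1 (mod 17). Since this equals 1, 15 is a QR.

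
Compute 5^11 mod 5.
Using repeated squaring. 5 ≡ 0 (mod 5). 11 = 8 + 2 + 1 (binary 1011). Repeated squaring mod 5: 0^1 ≡ 0; 0^2 ≡ 0² = 0 ≡ 0; 0^4 ≡ 0² = 0 ≡ 0; 0^8 ≡ 0² = 0 ≡ 0. Multiply: 5^11 ≡ 0^8 × 0^2 × 0^1 ≡ 0 × 0 × 0 (mod 5): 0 × 0 = 0 ≡ 0; 0 × 0 = 0 ≡ 0. So 5^11 ≡ 0 (mod 5).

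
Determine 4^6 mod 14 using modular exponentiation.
6 = 4 + 2 (binary 110). Repeated squaring mod 14: 4^1 ≡ 4; 4^2 ≡ 4² = 16 ≡ 2; 4^4 ≡ 2² = 4 ≡ 4. Multiply: 4^6 = 4^4 × 4^2 ≡ 4 × 2 (mod 14): 4 × 2 = 8 ≡ 8. So 4^6 ≡ 8 (mod 14).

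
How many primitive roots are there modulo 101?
Number of primitive roots mod 101 = φ(100) = 40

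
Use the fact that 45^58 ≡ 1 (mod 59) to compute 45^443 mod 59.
By Fermat: 45^{58} ≡ 1 (mod 59). 443 = 7×58 + 37. So 45^{443} ≡ 45^{37} ≡ 49 (mod 59)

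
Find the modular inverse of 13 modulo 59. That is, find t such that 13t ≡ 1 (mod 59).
50

Using Extended Euclidean Algorithm:
gcd(13, 59) = 1
Bezout coefficients: 13 × -9 + 59 × 2 = 1
So 13 × -9 ≡ 1 (mod 59)
The inverse is -9 mod 59 = 50
Verification: 13 × 50 = 650 = 11 × 59 + 1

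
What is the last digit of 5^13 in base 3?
Using Fermat: 5^{2} ≡ 1 (mod 3). 13 ≡ 1 (mod 2). So 5^{13} ≡ 5^{1} ≡ 2 (mod 3)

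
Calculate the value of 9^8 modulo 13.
8 = 8 (binary 1000). Repeated squaring mod 13: 9^1 ≡ 9; 9^2 ≡ 9² = 81 ≡ 3; 9^4 ≡ 3² = 9 ≡ 9; 9^8 ≡ 9² = 81 ≡ 3. So 9^8 ≡ 3 (mod 13).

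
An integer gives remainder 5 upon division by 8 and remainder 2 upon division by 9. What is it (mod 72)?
M = 8 × 9 = 72. M₁ = 9, y₁ ≡ 1 (mod 8). M₂ = 8, y₂ ≡ 8 (mod 9). r = 5×9×1 + 2×8×8 ≡ 29 (mod 72). The smallest positive such number is 29.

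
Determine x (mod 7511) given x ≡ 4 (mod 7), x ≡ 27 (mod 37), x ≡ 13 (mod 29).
767

Using the Chinese Remainder Theorem:
M = product of moduli = 7511
For equation 1: M_1 = 1073, 1073 ≡ 2 (mod 7), inverse of 1073 mod 7 is 4 (check: 2 × 4 = 8 ≡ 1 (mod 7))
For equation 2: M_2 = 203, 203 ≡ 18 (mod 37), inverse of 203 mod 37 is 35 (check: 18 × 35 = 630 ≡ 1 (mod 37))
For equation 3: M_3 = 259, 259 ≡ 27 (mod 29), inverse of 259 mod 29 is 14 (check: 27 × 14 = 378 ≡ 1 (mod 29))
Combine: x ≡ Σ r_i×M_i×(M_i⁻¹ mod m_i) = 4×1073×4 + 27×203×35 + 13×259×14 = 17168 + 191835 + 47138 = 256141
256141 mod 7511 = 767
x ≡ 767 (mod 7511)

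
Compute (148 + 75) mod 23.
16

(148 + 75) = 223
223 mod 23 = 16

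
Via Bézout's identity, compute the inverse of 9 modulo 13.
Extended GCD: 9(3) + 13(-2) = 1. So 9^(-1) ≡ 3 ≡ 3 (mod 13). Verify: 9 × 3 = 27 ≡ 1 (mod 13)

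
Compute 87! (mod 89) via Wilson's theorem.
(88)! = (87)! × (88) ≡ -1 (mod 89). So (87)! ≡ -1 × (88)^(-1) ≡ (-1)×(-1) = 1 (mod 89)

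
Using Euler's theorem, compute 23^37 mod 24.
By Euler: 23^{8} ≡ 1 (mod 24) since gcd(23, 24) = 1. 37 = 4×8 + 5. So 23^{37} ≡ 23^{5} ≡ 23 (mod 24)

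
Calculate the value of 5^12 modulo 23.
Using repeated squaring. 12 = 8 + 4 (binary 1100). Repeated squaring mod 23: 5^1 ≡ 5; 5^2 ≡ 5² = 25 ≡ 2; 5^4 ≡ 2² = 4 ≡ 4; 5^8 ≡ 4² = 16 ≡ 16. Multiply: 5^12 = 5^8 × 5^4 ≡ 16 × 4 (mod 23): 16 × 4 = 64 ≡ 18. So 5^12 ≡ 18 (mod 23).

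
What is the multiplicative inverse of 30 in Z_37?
30^(-1) ≡ 21 (mod 37). Verification: 30 × 21 = 630 ≡ 1 (mod 37)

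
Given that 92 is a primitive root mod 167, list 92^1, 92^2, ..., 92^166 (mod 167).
g^1, g^2, ..., g^{166} mod 167: {92, 114, 134, 137, 79, 87, 155, 65, 135, 62, 26, 54, 125, 144, 55, 50, 91, 22, 20, 3, 109, 8, 68, 77, 70, 94, 131, 28, 71, 19, 78, 162, 41, 98, 165, 150, 106, 66, 60, 9, 160, 24, 37, 64, 43, 115, 59, 84, 46, 57, 67, 152, 123, 127, 161, 116, 151, 31, 13, 27, 146, 72, 111, 25, 129, 11, 10, 85, 138, 4, 34, 122, 35, 47, 149, 14, 119, 93, 39, 81, 104, 49, 166, 75, 53, 33, 30, 88, 80, 12, 102, 32, 105, 141, 113, 42, 23, 112, 117, 76, 145, 147, 164, 58, 159, 99, 90, 97, 73, 36, 139, 96, 148, 89, 5, 126, 69, 2, 17, 61, 101, 107, 158, 7, 143, 130, 103, 124, 52, 108, 83, 121, 110, 100, 15, 44, 40, 6, 51, 16, 136, 154, 140, 21, 95, 56, 142, 38, 156, 157, 82, 29, 163, 133, 45, 132, 120, 18, 153, 48, 74, 128, 86, 63, 118, 1}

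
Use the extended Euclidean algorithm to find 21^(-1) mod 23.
Extended GCD: 21(11) + 23(-10) = 1. So 21^(-1) ≡ 11 ≡ 11 (mod 23). Verify: 21 × 11 = 231 ≡ 1 (mod 23)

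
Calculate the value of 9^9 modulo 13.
9 = 8 + 1 (binary 1001). Repeated squaring mod 13: 9^1 ≡ 9; 9^2 ≡ 9² = 81 ≡ 3; 9^4 ≡ 3² = 9 ≡ 9; 9^8 ≡ 9² = 81 ≡ 3. Multiply: 9^9 = 9^8 × 9^1 ≡ 3 × 9 (mod 13): 3 × 9 = 27 ≡ 1. So 9^9 ≡ 1 (mod 13).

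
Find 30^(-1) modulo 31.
30

Using Extended Euclidean Algorithm:
gcd(30, 31) = 1
Bezout coefficients: 30 × -1 + 31 × 1 = 1
So 30 × -1 ≡ 1 (mod 31)
The inverse is -1 mod 31 = 30
Verification: 30 × 30 = 900 = 29 × 31 + 1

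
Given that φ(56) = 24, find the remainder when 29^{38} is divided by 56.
By Euler: 29^{24} ≡ 1 (mod 56) since gcd(29, 56) = 1. 38 = 1×24 + 14. So 29^{38} ≡ 29^{14} ≡ 1 (mod 56)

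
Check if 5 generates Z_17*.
p - 1 = 16 has prime divisors 2. Check 5^(16/q) mod 17 for each: 5^(16/2) = 5^8 ≡ 16 (mod 17). None of these is 1, so 5 has order 16 = φ(17), so it is a primitive root mod 17.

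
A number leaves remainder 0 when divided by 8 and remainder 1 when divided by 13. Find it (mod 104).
M = 8 × 13 = 104. M₁ = 13, y₁ ≡ 5 (mod 8). M₂ = 8, y₂ ≡ 5 (mod 13). r = 0×13×5 + 1×8×5 ≡ 40 (mod 104)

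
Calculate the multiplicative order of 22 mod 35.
Powers of 22 mod 35: 22^1≡22, 22^2≡29, 22^3≡8, 22^4≡1. Order = 4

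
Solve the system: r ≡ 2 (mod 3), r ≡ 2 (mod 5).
M = 3 × 5 = 15. M₁ = 5, y₁ ≡ 2 (mod 3). M₂ = 3, y₂ ≡ 2 (mod 5). r = 2×5×2 + 2×3×2 ≡ 2 (mod 15)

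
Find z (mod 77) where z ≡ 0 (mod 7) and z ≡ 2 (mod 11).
M = 7 × 11 = 77. M₁ = 11, y₁ ≡ 2 (mod 7). M₂ = 7, y₂ ≡ 8 (mod 11). z = 0×11×2 + 2×7×8 ≡ 35 (mod 77)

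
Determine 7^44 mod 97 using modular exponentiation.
Using repeated squaring. 44 = 32 + 8 + 4 (binary 101100). Repeated squaring mod 97: 7^1 ≡ 7; 7^2 ≡ 7² = 49 ≡ 49; 7^4 ≡ 49² = 2401 ≡ 73; 7^8 ≡ 73² = 5329 ≡ 91; 7^16 ≡ 91² = 8281 ≡ 36; 7^32 ≡ 36² = 1296 ≡ 35. Multiply: 7^44 = 7^32 × 7^8 × 7^4 ≡ 35 × 91 × 73 (mod 97): 35 × 91 = 3185 ≡ 81; 81 × 73 = 5913 ≡ 93. So 7^44 ≡ 93 (mod 97).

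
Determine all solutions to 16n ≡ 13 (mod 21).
10

Since gcd(16, 21) = 1 divides 13, a solution exists.
Multiply both sides by the inverse of 16 mod 21:
  16^(-1) mod 21 = 4
  x ≡ 4 × 13 ≡ 52 ≡ 10 (mod 21)
Verification: 16 × 10 = 160 = 7 × 21 + 13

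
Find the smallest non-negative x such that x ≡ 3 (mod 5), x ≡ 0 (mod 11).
33

Using the Chinese Remainder Theorem:
M = product of moduli = 55
For equation 1: M_1 = 11, 11 ≡ 1 (mod 5), inverse of 11 mod 5 is 1 (check: 1 × 1 = 1 ≡ 1 (mod 5))
For equation 2: M_2 = 5, 5 ≡ 5 (mod 11), inverse of 5 mod 11 is 9 (check: 5 × 9 = 45 ≡ 1 (mod 11))
Combine: x ≡ Σ r_i×M_i×(M_i⁻¹ mod m_i) = 3×11×1 + 0×5×9 = 33 + 0 = 33
33 mod 55 = 33
x ≡ 33 (mod 55)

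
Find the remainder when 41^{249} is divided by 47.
By Fermat: 41^{46} ≡ 1 (mod 47). 249 = 5×46 + 19. So 41^{249} ≡ 41^{19} ≡ 40 (mod 47)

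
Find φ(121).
110

Prime factorization: 121 = 11^2
Using the formula φ(n) = n × Π(1 - 1/p) for each prime factor p:
φ(121) = 121 × (1 - 1/11)
φ(121) = 110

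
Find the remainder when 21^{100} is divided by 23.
By Fermat: 21^{22} ≡ 1 (mod 23). 100 = 4×22 + 12. So 21^{100} ≡ 21^{12} ≡ 2 (mod 23)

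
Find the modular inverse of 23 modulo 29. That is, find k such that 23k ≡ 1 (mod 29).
24

Using Extended Euclidean Algorithm:
gcd(23, 29) = 1
Bezout coefficients: 23 × -5 + 29 × 4 = 1
So 23 × -5 ≡ 1 (mod 29)
The inverse is -5 mod 29 = 24
Verification: 23 × 24 = 552 = 19 × 29 + 1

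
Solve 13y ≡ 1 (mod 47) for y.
29

Using Extended Euclidean Algorithm:
gcd(13, 47) = 1
Bezout coefficients: 13 × -18 + 47 × 5 = 1
So 13 × -18 ≡ 1 (mod 47)
The inverse is -18 mod 47 = 29
Verification: 13 × 29 = 377 = 8 × 47 + 1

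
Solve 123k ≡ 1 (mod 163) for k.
123^(-1) ≡ 110 (mod 163). Verification: 123 × 110 = 13530 ≡ 1 (mod 163)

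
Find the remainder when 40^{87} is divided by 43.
By Fermat: 40^{42} ≡ 1 (mod 43). 87 = 2×42 + 3. So 40^{87} ≡ 40^{3} ≡ 16 (mod 43)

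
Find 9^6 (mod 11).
6 = 4 + 2 (binary 110). Repeated squaring mod 11: 9^1 ≡ 9; 9^2 ≡ 9² = 81 ≡ 4; 9^4 ≡ 4² = 16 ≡ 5. Multiply: 9^6 = 9^4 × 9^2 ≡ 5 × 4 (mod 11): 5 × 4 = 20 ≡ 9. So 9^6 ≡ 9 (mod 11).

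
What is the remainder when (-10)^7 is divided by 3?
(-10) ≡ 2 (mod 3). 7 = 4 + 2 + 1 (binary 111). Repeated squaring mod 3: 2^1 ≡ 2; 2^2 ≡ 2² = 4 ≡ 1; 2^4 ≡ 1² = 1 ≡ 1. Multiply: (-10)^7 ≡ 2^4 × 2^2 × 2^1 ≡ 1 × 1 × 2 (mod 3): 1 × 1 = 1 ≡ 1; 1 × 2 = 2 ≡ 2. So (-10)^7 ≡ 2 (mod 3).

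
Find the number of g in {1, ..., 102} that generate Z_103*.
Number of primitive roots mod 103 = φ(102) = 32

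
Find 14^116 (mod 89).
Using Fermat: 14^{88} ≡ 1 (mod 89). 116 ≡ 28 (mod 88). So 14^{116} ≡ 14^{28} ≡ 85 (mod 89)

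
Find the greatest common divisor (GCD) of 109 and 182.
1

Using the Euclidean algorithm:
109 = 0 × 182 + 109
182 = 1 × 109 + 73
109 = 1 × 73 + 36
73 = 2 × 36 + 1
36 = 36 × 1 + 0

GCD(109, 182) = 1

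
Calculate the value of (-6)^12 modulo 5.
Using Fermat: (-6)^{4} ≡ 1 (mod 5). 12 ≡ 0 (mod 4). So (-6)^{12} ≡ (-6)^{0} ≡ 1 (mod 5)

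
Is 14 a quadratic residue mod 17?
By Euler's criterion: 14^{8} ≡ 16 (mod 17). Since this equals -1 (≡ 16), 14 is not a QR.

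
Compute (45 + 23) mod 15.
8

(45 + 23) = 68
68 mod 15 = 8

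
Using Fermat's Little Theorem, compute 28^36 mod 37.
By Fermat's Little Theorem, 28^{36} ≡ 1 (mod 37) since 37 is prime and gcd(28, 37) = 1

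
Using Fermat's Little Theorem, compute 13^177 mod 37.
By Fermat: 13^{36} ≡ 1 (mod 37). 177 = 4×36 + 33. So 13^{177} ≡ 13^{33} ≡ 8 (mod 37)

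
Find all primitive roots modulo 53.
Primitive roots mod 53: {2, 3, 5, 8, 12, 14, 18, 19, 20, 21, 22, 26, 27, 31, 32, 33, 34, 35, 39, 41, 45, 48, 50, 51}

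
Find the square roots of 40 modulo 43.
The square roots of 40 mod 43 are 13 and 30. Verify: 13² = 169 ≡ 40 (mod 43)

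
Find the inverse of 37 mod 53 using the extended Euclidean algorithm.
Extended GCD: 37(-10) + 53(7) = 1. So 37^(-1) ≡ 43 ≡ 43 (mod 53). Verify: 37 × 43 = 1591 ≡ 1 (mod 53)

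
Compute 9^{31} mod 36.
9

Using successive squaring:
Binary expansion of 31: 11111
Powers of 9 mod 36 (each is the square of the previous):
  9^1 ≡ 9 (mod 36)
  9^2 ≡ 9² = 81 ≡ 9 (mod 36)
  9^4 ≡ 9² = 81 ≡ 9 (mod 36)
  9^8 ≡ 9² = 81 ≡ 9 (mod 36)
  9^16 ≡ 9² = 81 ≡ 9 (mod 36)
31 = 16 + 8 + 4 + 2 + 1, so 9^31 = 9^16 × 9^8 × 9^4 × 9^2 × 9^1 ≡ 9 × 9 × 9 × 9 × 9 (mod 36)
Multiplying step by step:
  9 × 9 = 81 ≡ 9 (mod 36)
  9 × 9 = 81 ≡ 9 (mod 36)
  9 × 9 = 81 ≡ 9 (mod 36)
  9 × 9 = 81 ≡ 9 (mod 36)
Result: 9^31 ≡ 9 (mod 36)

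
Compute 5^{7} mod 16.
13

Using successive squaring:
Binary expansion of 7: 111
Powers of 5 mod 16 (each is the square of the previous):
  5^1 ≡ 5 (mod 16)
  5^2 ≡ 5² = 25 ≡ 9 (mod 16)
  5^4 ≡ 9² = 81 ≡ 1 (mod 16)
7 = 4 + 2 + 1, so 5^7 = 5^4 × 5^2 × 5^1 ≡ 1 × 9 × 5 (mod 16)
Multiplying step by step:
  1 × 9 = 9 ≡ 9 (mod 16)
  9 × 5 = 45 ≡ 13 (mod 16)
Result: 5^7 ≡ 13 (mod 16)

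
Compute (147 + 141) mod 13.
2

(147 + 141) = 288
288 mod 13 = 2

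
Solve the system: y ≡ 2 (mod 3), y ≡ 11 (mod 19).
M = 3 × 19 = 57. M₁ = 19, y₁ ≡ 1 (mod 3). M₂ = 3, y₂ ≡ 13 (mod 19). y = 2×19×1 + 11×3×13 ≡ 11 (mod 57)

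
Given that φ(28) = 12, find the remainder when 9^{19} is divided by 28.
By Euler: 9^{12} ≡ 1 (mod 28) since gcd(9, 28) = 1. 19 = 1×12 + 7. So 9^{19} ≡ 9^{7} ≡ 9 (mod 28)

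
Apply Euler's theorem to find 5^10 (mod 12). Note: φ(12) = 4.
By Euler: 5^{4} ≡ 1 (mod 12) since gcd(5, 12) = 1. 10 = 2×4 + 2. So 5^{10} ≡ 5^{2} ≡ 1 (mod 12)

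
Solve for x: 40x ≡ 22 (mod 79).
44

Since gcd(40, 79) = 1 divides 22, a solution exists.
Multiply both sides by the inverse of 40 mod 79:
  40^(-1) mod 79 = 2
  x ≡ 2 × 22 ≡ 44 ≡ 44 (mod 79)
Verification: 40 × 44 = 1760 = 22 × 79 + 22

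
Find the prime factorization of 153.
3^2 × 17

Divide by primes starting from smallest:
153 ÷ 3 = 51
51 ÷ 3 = 17
17 ÷ 17 = 1

153 = 3^2 × 17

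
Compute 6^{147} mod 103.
69

Using successive squaring:
Binary expansion of 147: 10010011
Powers of 6 mod 103 (each is the square of the previous):
  6^1 ≡ 6 (mod 103)
  6^2 ≡ 6² = 36 ≡ 36 (mod 103)
  6^4 ≡ 36² = 1296 ≡ 60 (mod 103)
  6^8 ≡ 60² = 3600 ≡ 98 (mod 103)
  6^16 ≡ 98² = 9604 ≡ 25 (mod 103)
  6^32 ≡ 25² = 625 ≡ 7 (mod 103)
  6^64 ≡ 7² = 49 ≡ 49 (mod 103)
  6^128 ≡ 49² = 2401 ≡ 32 (mod 103)
147 = 128 + 16 + 2 + 1, so 6^147 = 6^128 × 6^16 × 6^2 × 6^1 ≡ 32 × 25 × 36 × 6 (mod 103)
Multiplying step by step:
  32 × 25 = 800 ≡ 79 (mod 103)
  79 × 36 = 2844 ≡ 63 (mod 103)
  63 × 6 = 378 ≡ 69 (mod 103)
Result: 6^147 ≡ 69 (mod 103)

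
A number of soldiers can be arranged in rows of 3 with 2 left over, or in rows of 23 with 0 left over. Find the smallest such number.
M = 3 × 23 = 69. M₁ = 23, y₁ ≡ 2 (mod 3). M₂ = 3, y₂ ≡ 8 (mod 23). m = 2×23×2 + 0×3×8 ≡ 23 (mod 69). The smallest positive such number is 23.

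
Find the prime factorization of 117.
3^2 × 13

Divide by primes starting from smallest:
117 ÷ 3 = 39
39 ÷ 3 = 13
13 ÷ 13 = 1

117 = 3^2 × 13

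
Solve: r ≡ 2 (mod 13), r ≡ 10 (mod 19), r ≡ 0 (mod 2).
M = 13 × 19 × 2 = 494. M₁ = 38, y₁ ≡ 12 (mod 13). M₂ = 26, y₂ ≡ 11 (mod 19). M₃ = 247, y₃ ≡ 1 (mod 2). r = 2×38×12 + 10×26×11 + 0×247×1 ≡ 314 (mod 494)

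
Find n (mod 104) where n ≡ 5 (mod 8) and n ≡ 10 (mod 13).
M = 8 × 13 = 104. M₁ = 13, y₁ ≡ 5 (mod 8). M₂ = 8, y₂ ≡ 5 (mod 13). n = 5×13×5 + 10×8×5 ≡ 101 (mod 104)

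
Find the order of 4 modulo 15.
Powers of 4 mod 15: 4^1≡4, 4^2≡1. Order = 2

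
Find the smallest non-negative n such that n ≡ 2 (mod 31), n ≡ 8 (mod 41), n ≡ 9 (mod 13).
4559

Using the Chinese Remainder Theorem:
M = product of moduli = 16523
For equation 1: M_1 = 533, 533 ≡ 6 (mod 31), inverse of 533 mod 31 is 26 (check: 6 × 26 = 156 ≡ 1 (mod 31))
For equation 2: M_2 = 403, 403 ≡ 34 (mod 41), inverse of 403 mod 41 is 35 (check: 34 × 35 = 1190 ≡ 1 (mod 41))
For equation 3: M_3 = 1271, 1271 ≡ 10 (mod 13), inverse of 1271 mod 13 is 4 (check: 10 × 4 = 40 ≡ 1 (mod 13))
Combine: n ≡ Σ r_i×M_i×(M_i⁻¹ mod m_i) = 2×533×26 + 8×403×35 + 9×1271×4 = 27716 + 112840 + 45756 = 186312
186312 mod 16523 = 4559
n ≡ 4559 (mod 16523)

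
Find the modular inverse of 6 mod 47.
6^(-1) ≡ 8 (mod 47). Verification: 6 × 8 = 48 ≡ 1 (mod 47)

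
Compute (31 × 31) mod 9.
7

(31 × 31) = 961
961 mod 9 = 7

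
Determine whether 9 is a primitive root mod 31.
p - 1 = 30 has prime divisors 2, 3, 5. Check 9^(30/q) mod 31 for each: 9^(30/2) = 9^15 ≡ 1, 9^(30/3) = 9^10 ≡ 5, 9^(30/5) = 9^6 ≡ 8 (mod 31). Since 9^15 ≡ 1 (mod 31), the order of 9 divides 15 (in fact the order is 15) ≠ 30, so it is not a primitive root.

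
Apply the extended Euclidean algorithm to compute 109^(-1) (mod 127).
Extended GCD: 109(7) + 127(-6) = 1. So 109^(-1) ≡ 7 ≡ 7 (mod 127). Verify: 109 × 7 = 763 ≡ 1 (mod 127)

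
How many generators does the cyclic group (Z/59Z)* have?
28

The number of primitive roots modulo p is φ(p-1) = φ(58)
φ(58) = 28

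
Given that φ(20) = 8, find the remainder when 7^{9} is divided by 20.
By Euler: 7^{8} ≡ 1 (mod 20) since gcd(7, 20) = 1. 9 = 1×8 + 1. So 7^{9} ≡ 7^{1} ≡ 7 (mod 20)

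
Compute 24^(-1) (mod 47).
24^(-1) ≡ 2 (mod 47). Verification: 24 × 2 = 48 ≡ 1 (mod 47)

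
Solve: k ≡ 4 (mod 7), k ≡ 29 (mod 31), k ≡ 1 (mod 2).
M = 7 × 31 × 2 = 434. M₁ = 62, y₁ ≡ 6 (mod 7). M₂ = 14, y₂ ≡ 20 (mod 31). M₃ = 217, y₃ ≡ 1 (mod 2). k = 4×62×6 + 29×14×20 + 1×217×1 ≡ 277 (mod 434)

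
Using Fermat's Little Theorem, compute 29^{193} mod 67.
29

By Fermat's Little Theorem, a^(p-1) ≡ 1 (mod p) for prime p and gcd(a, p) = 1
Here p = 67, so 29^66 ≡ 1 (mod 67)
We can reduce the exponent: 193 mod 66 = 61
So 29^193 ≡ 29^61 (mod 67)
Computing: 29^61 mod 67 = 29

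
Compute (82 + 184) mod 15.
11

(82 + 184) = 266
266 mod 15 = 11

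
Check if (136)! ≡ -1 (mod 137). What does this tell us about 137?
(136)! mod 137 = 136. Since this equals -1 (mod 137), Wilson confirms 137 is prime.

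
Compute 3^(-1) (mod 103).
69

Using Extended Euclidean Algorithm:
gcd(3, 103) = 1
Bezout coefficients: 3 × -34 + 103 × 1 = 1
So 3 × -34 ≡ 1 (mod 103)
The inverse is -34 mod 103 = 69
Verification: 3 × 69 = 207 = 2 × 103 + 1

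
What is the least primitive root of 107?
2

A primitive root g modulo p has order p-1 = 106
Prime divisors of 106: [2, 53]
g is a primitive root iff g^(106/q) ≢ 1 (mod 107) for each prime divisor q
Testing small values:
  g = 2: 2^53 ≡ 106, 2^2 ≡ 4 (mod 107) → none is 1, primitive root!
The smallest primitive root is 2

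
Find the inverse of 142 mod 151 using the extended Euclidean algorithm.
Extended GCD: 142(67) + 151(-63) = 1. So 142^(-1) ≡ 67 ≡ 67 (mod 151). Verify: 142 × 67 = 9514 ≡ 1 (mod 151)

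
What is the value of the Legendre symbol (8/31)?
(8/31) = 8^{15} mod 31 = 1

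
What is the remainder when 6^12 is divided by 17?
Using repeated squaring. 12 = 8 + 4 (binary 1100). Repeated squaring mod 17: 6^1 ≡ 6; 6^2 ≡ 6² = 36 ≡ 2; 6^4 ≡ 2² = 4 ≡ 4; 6^8 ≡ 4² = 16 ≡ 16. Multiply: 6^12 = 6^8 × 6^4 ≡ 16 × 4 (mod 17): 16 × 4 = 64 ≡ 13. So 6^12 ≡ 13 (mod 17).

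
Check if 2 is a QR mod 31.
By Euler's criterion: 2^{15} ≡ 1 (mod 31). Since this equals 1, 2 is a QR.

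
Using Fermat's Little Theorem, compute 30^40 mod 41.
By Fermat's Little Theorem, 30^{40} ≡ 1 (mod 41) since 41 is prime and gcd(30, 41) = 1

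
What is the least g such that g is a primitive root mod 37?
p - 1 = 36 has prime divisors 2, 3. h is a primitive root mod 37 iff h^(36/q) ≢ 1 (mod 37) for each such q.
h = 2: 2^18 ≡ 36, 2^12 ≡ 26 (mod 37); none is 1, so 2 has order 36 and is a primitive root.
The smallest primitive root mod 37 is g = 2.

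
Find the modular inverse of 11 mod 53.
11^(-1) ≡ 29 (mod 53). Verification: 11 × 29 = 319 ≡ 1 (mod 53)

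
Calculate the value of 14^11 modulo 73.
Using repeated squaring. 11 = 8 + 2 + 1 (binary 1011). Repeated squaring mod 73: 14^1 ≡ 14; 14^2 ≡ 14² = 196 ≡ 50; 14^4 ≡ 50² = 2500 ≡ 18; 14^8 ≡ 18² = 324 ≡ 32. Multiply: 14^11 = 14^8 × 14^2 × 14^1 ≡ 32 × 50 × 14 (mod 73): 32 × 50 = 1600 ≡ 67; 67 × 14 = 938 ≡ 62. So 14^11 ≡ 62 (mod 73).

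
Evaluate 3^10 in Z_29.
10 = 8 + 2 (binary 1010). Repeated squaring mod 29: 3^1 ≡ 3; 3^2 ≡ 3² = 9 ≡ 9; 3^4 ≡ 9² = 81 ≡ 23; 3^8 ≡ 23² = 529 ≡ 7. Multiply: 3^10 = 3^8 × 3^2 ≡ 7 × 9 (mod 29): 7 × 9 = 63 ≡ 5. So 3^10 ≡ 5 (mod 29).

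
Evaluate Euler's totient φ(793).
720

Prime factorization: 793 = 13 × 61
Using the formula φ(n) = n × Π(1 - 1/p) for each prime factor p:
φ(793) = 793 × (1 - 1/13) × (1 - 1/61)
φ(793) = 720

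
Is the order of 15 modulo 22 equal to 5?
Yes, ord_22(15) = 5.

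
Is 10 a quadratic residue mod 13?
By Euler's criterion: 10^{6} ≡ 1 (mod 13). Since this equals 1, 10 is a QR.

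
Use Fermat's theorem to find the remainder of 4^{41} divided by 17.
4

By Fermat's Little Theorem, a^(p-1) ≡ 1 (mod p) for prime p and gcd(a, p) = 1
Here p = 17, so 4^16 ≡ 1 (mod 17)
We can reduce the exponent: 41 mod 16 = 9
So 4^41 ≡ 4^9 (mod 17)
Computing: 4^9 mod 17 = 4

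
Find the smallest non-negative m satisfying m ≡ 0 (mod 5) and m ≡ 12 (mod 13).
M = 5 × 13 = 65. M₁ = 13, y₁ ≡ 2 (mod 5). M₂ = 5, y₂ ≡ 8 (mod 13). m = 0×13×2 + 12×5×8 ≡ 25 (mod 65)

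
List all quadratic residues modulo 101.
QRs mod 101: {1, 4, 5, 6, 9, 13, 14, 16, 17, 19, 20, 21, 22, 23, 24, 25, 30, 31, 33, 36, 37, 43, 45, 47, 49, 52, 54, 56, 58, 64, 65, 68, 70, 71, 76, 77, 78, 79, 80, 81, 82, 84, 85, 87, 88, 92, 95, 96, 97, 100}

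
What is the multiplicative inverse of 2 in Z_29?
2^(-1) ≡ 15 (mod 29). Verification: 2 × 15 = 30 ≡ 1 (mod 29)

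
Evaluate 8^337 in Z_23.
Using Fermat: 8^{22} ≡ 1 (mod 23). 337 ≡ 7 (mod 22). So 8^{337} ≡ 8^{7} ≡ 12 (mod 23)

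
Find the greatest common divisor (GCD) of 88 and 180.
4

Using the Euclidean algorithm:
88 = 0 × 180 + 88
180 = 2 × 88 + 4
88 = 22 × 4 + 0

GCD(88, 180) = 4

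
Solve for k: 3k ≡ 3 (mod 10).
1

Since gcd(3, 10) = 1 divides 3, a solution exists.
Multiply both sides by the inverse of 3 mod 10:
  3^(-1) mod 10 = 7
  x ≡ 7 × 3 ≡ 21 ≡ 1 (mod 10)
Verification: 3 × 1 = 3 = 0 × 10 + 3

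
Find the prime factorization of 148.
2^2 × 37

Divide by primes starting from smallest:
148 ÷ 2 = 74
74 ÷ 2 = 37
37 ÷ 37 = 1

148 = 2^2 × 37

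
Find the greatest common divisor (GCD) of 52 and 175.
1

Using the Euclidean algorithm:
52 = 0 × 175 + 52
175 = 3 × 52 + 19
52 = 2 × 19 + 14
19 = 1 × 14 + 5
14 = 2 × 5 + 4
5 = 1 × 4 + 1
4 = 4 × 1 + 0

GCD(52, 175) = 1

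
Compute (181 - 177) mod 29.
4

(181 - 177) = 4
4 mod 29 = 4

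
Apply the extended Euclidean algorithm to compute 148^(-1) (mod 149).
Extended GCD: 148(-1) + 149(1) = 1. So 148^(-1) ≡ 148 ≡ 148 (mod 149). Verify: 148 × 148 = 21904 ≡ 1 (mod 149)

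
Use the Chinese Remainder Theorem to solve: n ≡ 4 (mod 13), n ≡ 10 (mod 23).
M = 13 × 23 = 299. M₁ = 23, y₁ ≡ 4 (mod 13). M₂ = 13, y₂ ≡ 16 (mod 23). n = 4×23×4 + 10×13×16 ≡ 56 (mod 299)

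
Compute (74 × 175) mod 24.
14

(74 × 175) = 12950
12950 mod 24 = 14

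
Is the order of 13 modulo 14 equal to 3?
No, the actual order is 2, not 3.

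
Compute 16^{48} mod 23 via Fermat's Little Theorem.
9

By Fermat's Little Theorem, a^(p-1) ≡ 1 (mod p) for prime p and gcd(a, p) = 1
Here p = 23, so 16^22 ≡ 1 (mod 23)
We can reduce the exponent: 48 mod 22 = 4
So 16^48 ≡ 16^4 (mod 23)
Computing: 16^4 mod 23 = 9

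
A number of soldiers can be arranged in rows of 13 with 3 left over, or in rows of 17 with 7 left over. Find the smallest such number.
M = 13 × 17 = 221. M₁ = 17, y₁ ≡ 10 (mod 13). M₂ = 13, y₂ ≡ 4 (mod 17). m = 3×17×10 + 7×13×4 ≡ 211 (mod 221). The smallest positive such number is 211.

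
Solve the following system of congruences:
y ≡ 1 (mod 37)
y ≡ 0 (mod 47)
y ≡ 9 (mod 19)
11656

Using the Chinese Remainder Theorem:
M = product of moduli = 33041
For equation 1: M_1 = 893, 893 ≡ 5 (mod 37), inverse of 893 mod 37 is 15 (check: 5 × 15 = 75 ≡ 1 (mod 37))
For equation 2: M_2 = 703, 703 ≡ 45 (mod 47), inverse of 703 mod 47 is 23 (check: 45 × 23 = 1035 ≡ 1 (mod 47))
For equation 3: M_3 = 1739, 1739 ≡ 10 (mod 19), inverse of 1739 mod 19 is 2 (check: 10 × 2 = 20 ≡ 1 (mod 19))
Combine: y ≡ Σ r_i×M_i×(M_i⁻¹ mod m_i) = 1×893×15 + 0×703×23 + 9×1739×2 = 13395 + 0 + 31302 = 44697
44697 mod 33041 = 11656
y ≡ 11656 (mod 33041)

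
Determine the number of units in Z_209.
180

Prime factorization: 209 = 11 × 19
Using the formula φ(n) = n × Π(1 - 1/p) for each prime factor p:
φ(209) = 209 × (1 - 1/11) × (1 - 1/19)
φ(209) = 180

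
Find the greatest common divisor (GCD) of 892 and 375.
1

Using the Euclidean algorithm:
892 = 2 × 375 + 142
375 = 2 × 142 + 91
142 = 1 × 91 + 51
91 = 1 × 51 + 40
51 = 1 × 40 + 11
40 = 3 × 11 + 7
11 = 1 × 7 + 4
7 = 1 × 4 + 3
4 = 1 × 3 + 1
3 = 3 × 1 + 0

GCD(892, 375) = 1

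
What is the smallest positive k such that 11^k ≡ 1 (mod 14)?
Powers of 11 mod 14: 11^1≡11, 11^2≡9, 11^3≡1. Order = 3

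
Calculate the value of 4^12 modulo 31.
Using repeated squaring. 12 = 8 + 4 (binary 1100). Repeated squaring mod 31: 4^1 ≡ 4; 4^2 ≡ 4² = 16 ≡ 16; 4^4 ≡ 16² = 256 ≡ 8; 4^8 ≡ 8² = 64 ≡ 2. Multiply: 4^12 = 4^8 × 4^4 ≡ 2 × 8 (mod 31): 2 × 8 = 16 ≡ 16. So 4^12 ≡ 16 (mod 31).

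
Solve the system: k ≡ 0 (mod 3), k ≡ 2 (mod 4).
M = 3 × 4 = 12. M₁ = 4, y₁ ≡ 1 (mod 3). M₂ = 3, y₂ ≡ 3 (mod 4). k = 0×4×1 + 2×3×3 ≡ 6 (mod 12)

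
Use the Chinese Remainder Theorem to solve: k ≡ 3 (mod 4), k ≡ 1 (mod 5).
M = 4 × 5 = 20. M₁ = 5, y₁ ≡ 1 (mod 4). M₂ = 4, y₂ ≡ 4 (mod 5). k = 3×5×1 + 1×4×4 ≡ 11 (mod 20)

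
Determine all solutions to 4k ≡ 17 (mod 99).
29

Since gcd(4, 99) = 1 divides 17, a solution exists.
Multiply both sides by the inverse of 4 mod 99:
  4^(-1) mod 99 = 25
  x ≡ 25 × 17 ≡ 425 ≡ 29 (mod 99)
Verification: 4 × 29 = 116 = 1 × 99 + 17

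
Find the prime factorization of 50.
2 × 5^2

Divide by primes starting from smallest:
50 ÷ 2 = 25
25 ÷ 5 = 5
5 ÷ 5 = 1

50 = 2 × 5^2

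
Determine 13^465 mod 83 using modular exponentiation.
Using Fermat: 13^{82} ≡ 1 (mod 83). 465 ≡ 55 (mod 82). So 13^{465} ≡ 13^{55} ≡ 54 (mod 83)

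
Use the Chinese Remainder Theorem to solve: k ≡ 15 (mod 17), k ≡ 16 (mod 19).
M = 17 × 19 = 323. M₁ = 19, y₁ ≡ 9 (mod 17). M₂ = 17, y₂ ≡ 9 (mod 19). k = 15×19×9 + 16×17×9 ≡ 168 (mod 323)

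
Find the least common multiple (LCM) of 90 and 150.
450

First find GCD(90, 150) using the Euclidean algorithm:
90 = 0 × 150 + 90
150 = 1 × 90 + 60
90 = 1 × 60 + 30
60 = 2 × 30 + 0
GCD(90, 150) = 30

LCM formula: LCM(a, b) = (a × b) / GCD(a, b)
LCM(90, 150) = (90 × 150) / 30
LCM(90, 150) = 13500 / 30
LCM(90, 150) = 450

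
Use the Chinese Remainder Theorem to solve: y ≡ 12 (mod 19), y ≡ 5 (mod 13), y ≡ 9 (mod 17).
1760

Using the Chinese Remainder Theorem:
M = product of moduli = 4199
For equation 1: M_1 = 221, 221 ≡ 12 (mod 19), inverse of 221 mod 19 is 8 (check: 12 × 8 = 96 ≡ 1 (mod 19))
For equation 2: M_2 = 323, 323 ≡ 11 (mod 13), inverse of 323 mod 13 is 6 (check: 11 × 6 = 66 ≡ 1 (mod 13))
For equation 3: M_3 = 247, 247 ≡ 9 (mod 17), inverse of 247 mod 17 is 2 (check: 9 × 2 = 18 ≡ 1 (mod 17))
Combine: y ≡ Σ r_i×M_i×(M_i⁻¹ mod m_i) = 12×221×8 + 5×323×6 + 9×247×2 = 21216 + 9690 + 4446 = 35352
35352 mod 4199 = 1760
y ≡ 1760 (mod 4199)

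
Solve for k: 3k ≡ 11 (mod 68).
49

Since gcd(3, 68) = 1 divides 11, a solution exists.
Multiply both sides by the inverse of 3 mod 68:
  3^(-1) mod 68 = 23
  x ≡ 23 × 11 ≡ 253 ≡ 49 (mod 68)
Verification: 3 × 49 = 147 = 2 × 68 + 11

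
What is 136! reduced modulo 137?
By Wilson's theorem, (136)! ≡ -1 ≡ 136 (mod 137)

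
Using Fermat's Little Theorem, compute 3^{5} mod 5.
3

By Fermat's Little Theorem, a^(p-1) ≡ 1 (mod p) for prime p and gcd(a, p) = 1
Here p = 5, so 3^4 ≡ 1 (mod 5)
We can reduce the exponent: 5 mod 4 = 1
So 3^5 ≡ 3^1 (mod 5)
Computing: 3^1 mod 5 = 3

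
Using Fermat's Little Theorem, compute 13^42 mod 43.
By Fermat's Little Theorem, 13^{42} ≡ 1 (mod 43) since 43 is prime and gcd(13, 43) = 1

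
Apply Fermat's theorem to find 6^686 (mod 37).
By Fermat: 6^{36} ≡ 1 (mod 37). 686 ≡ 2 (mod 36). So 6^{686} ≡ 6^{2} ≡ 36 (mod 37)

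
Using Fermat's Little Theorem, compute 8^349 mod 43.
By Fermat: 8^{42} ≡ 1 (mod 43). 349 = 8×42 + 13. So 8^{349} ≡ 8^{13} ≡ 27 (mod 43)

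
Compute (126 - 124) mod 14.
2

(126 - 124) = 2
2 mod 14 = 2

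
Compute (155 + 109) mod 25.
14

(155 + 109) = 264
264 mod 25 = 14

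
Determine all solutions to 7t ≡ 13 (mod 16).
11

Since gcd(7, 16) = 1 divides 13, a solution exists.
Multiply both sides by the inverse of 7 mod 16:
  7^(-1) mod 16 = 7
  x ≡ 7 × 13 ≡ 91 ≡ 11 (mod 16)
Verification: 7 × 11 = 77 = 4 × 16 + 13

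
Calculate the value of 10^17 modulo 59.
Using repeated squaring. 17 = 16 + 1 (binary 10001). Repeated squaring mod 59: 10^1 ≡ 10; 10^2 ≡ 10² = 100 ≡ 41; 10^4 ≡ 41² = 1681 ≡ 29; 10^8 ≡ 29² = 841 ≡ 15; 10^16 ≡ 15² = 225 ≡ 48. Multiply: 10^17 = 10^16 × 10^1 ≡ 48 × 10 (mod 59): 48 × 10 = 480 ≡ 8. So 10^17 ≡ 8 (mod 59).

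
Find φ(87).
56

Prime factorization: 87 = 3 × 29
Using the formula φ(n) = n × Π(1 - 1/p) for each prime factor p:
φ(87) = 87 × (1 - 1/3) × (1 - 1/29)
φ(87) = 56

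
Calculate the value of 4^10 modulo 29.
10 = 8 + 2 (binary 1010). Repeated squaring mod 29: 4^1 ≡ 4; 4^2 ≡ 4² = 16 ≡ 16; 4^4 ≡ 16² = 256 ≡ 24; 4^8 ≡ 24² = 576 ≡ 25. Multiply: 4^10 = 4^8 × 4^2 ≡ 25 × 16 (mod 29): 25 × 16 = 400 ≡ 23. So 4^10 ≡ 23 (mod 29).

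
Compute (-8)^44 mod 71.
Using repeated squaring. (-8) ≡ 63 (mod 71). 44 = 32 + 8 + 4 (binary 101100). Repeated squaring mod 71: 63^1 ≡ 63; 63^2 ≡ 63² = 3969 ≡ 64; 63^4 ≡ 64² = 4096 ≡ 49; 63^8 ≡ 49² = 2401 ≡ 58; 63^16 ≡ 58² = 3364 ≡ 27; 63^32 ≡ 27² = 729 ≡ 19. Multiply: (-8)^44 ≡ 63^32 × 63^8 × 63^4 ≡ 19 × 58 × 49 (mod 71): 19 × 58 = 1102 ≡ 37; 37 × 49 = 1813 ≡ 38. So (-8)^44 ≡ 38 (mod 71).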